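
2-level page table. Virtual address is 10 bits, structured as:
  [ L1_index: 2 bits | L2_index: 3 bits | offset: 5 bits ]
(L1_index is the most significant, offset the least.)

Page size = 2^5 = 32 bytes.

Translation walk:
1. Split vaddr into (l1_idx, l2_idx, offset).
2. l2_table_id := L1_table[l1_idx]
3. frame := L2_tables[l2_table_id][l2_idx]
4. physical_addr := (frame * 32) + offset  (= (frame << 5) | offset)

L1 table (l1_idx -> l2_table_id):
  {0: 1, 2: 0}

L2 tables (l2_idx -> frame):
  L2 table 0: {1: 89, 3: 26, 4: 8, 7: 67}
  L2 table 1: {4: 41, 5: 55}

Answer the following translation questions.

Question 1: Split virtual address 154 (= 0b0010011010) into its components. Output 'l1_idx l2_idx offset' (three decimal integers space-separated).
Answer: 0 4 26

Derivation:
vaddr = 154 = 0b0010011010
  top 2 bits -> l1_idx = 0
  next 3 bits -> l2_idx = 4
  bottom 5 bits -> offset = 26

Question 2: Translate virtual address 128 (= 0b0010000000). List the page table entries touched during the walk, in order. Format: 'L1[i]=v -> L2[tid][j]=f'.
vaddr = 128 = 0b0010000000
Split: l1_idx=0, l2_idx=4, offset=0

Answer: L1[0]=1 -> L2[1][4]=41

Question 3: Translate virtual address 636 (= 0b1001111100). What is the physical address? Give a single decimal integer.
Answer: 860

Derivation:
vaddr = 636 = 0b1001111100
Split: l1_idx=2, l2_idx=3, offset=28
L1[2] = 0
L2[0][3] = 26
paddr = 26 * 32 + 28 = 860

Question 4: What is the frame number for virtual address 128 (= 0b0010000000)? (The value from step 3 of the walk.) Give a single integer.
vaddr = 128: l1_idx=0, l2_idx=4
L1[0] = 1; L2[1][4] = 41

Answer: 41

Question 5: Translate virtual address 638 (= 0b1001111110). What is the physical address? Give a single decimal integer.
vaddr = 638 = 0b1001111110
Split: l1_idx=2, l2_idx=3, offset=30
L1[2] = 0
L2[0][3] = 26
paddr = 26 * 32 + 30 = 862

Answer: 862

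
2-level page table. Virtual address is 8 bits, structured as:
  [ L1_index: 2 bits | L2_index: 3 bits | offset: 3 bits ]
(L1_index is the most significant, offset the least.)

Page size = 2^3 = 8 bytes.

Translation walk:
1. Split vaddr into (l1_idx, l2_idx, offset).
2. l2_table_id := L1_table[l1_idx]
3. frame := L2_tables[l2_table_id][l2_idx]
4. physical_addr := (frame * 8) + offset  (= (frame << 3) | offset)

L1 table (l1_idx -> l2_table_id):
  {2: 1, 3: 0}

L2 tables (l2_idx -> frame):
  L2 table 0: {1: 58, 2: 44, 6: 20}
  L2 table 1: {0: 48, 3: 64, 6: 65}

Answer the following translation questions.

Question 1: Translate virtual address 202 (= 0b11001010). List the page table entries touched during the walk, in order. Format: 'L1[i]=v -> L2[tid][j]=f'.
vaddr = 202 = 0b11001010
Split: l1_idx=3, l2_idx=1, offset=2

Answer: L1[3]=0 -> L2[0][1]=58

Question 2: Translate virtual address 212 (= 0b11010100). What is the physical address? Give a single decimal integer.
Answer: 356

Derivation:
vaddr = 212 = 0b11010100
Split: l1_idx=3, l2_idx=2, offset=4
L1[3] = 0
L2[0][2] = 44
paddr = 44 * 8 + 4 = 356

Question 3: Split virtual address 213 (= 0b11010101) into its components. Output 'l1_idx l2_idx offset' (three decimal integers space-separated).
vaddr = 213 = 0b11010101
  top 2 bits -> l1_idx = 3
  next 3 bits -> l2_idx = 2
  bottom 3 bits -> offset = 5

Answer: 3 2 5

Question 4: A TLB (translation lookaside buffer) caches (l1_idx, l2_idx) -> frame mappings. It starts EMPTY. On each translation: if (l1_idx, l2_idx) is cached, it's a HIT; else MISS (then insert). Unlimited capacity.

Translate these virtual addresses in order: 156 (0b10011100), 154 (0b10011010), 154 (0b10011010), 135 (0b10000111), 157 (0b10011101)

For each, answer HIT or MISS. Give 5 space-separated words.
vaddr=156: (2,3) not in TLB -> MISS, insert
vaddr=154: (2,3) in TLB -> HIT
vaddr=154: (2,3) in TLB -> HIT
vaddr=135: (2,0) not in TLB -> MISS, insert
vaddr=157: (2,3) in TLB -> HIT

Answer: MISS HIT HIT MISS HIT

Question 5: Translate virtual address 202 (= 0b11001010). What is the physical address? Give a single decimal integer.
Answer: 466

Derivation:
vaddr = 202 = 0b11001010
Split: l1_idx=3, l2_idx=1, offset=2
L1[3] = 0
L2[0][1] = 58
paddr = 58 * 8 + 2 = 466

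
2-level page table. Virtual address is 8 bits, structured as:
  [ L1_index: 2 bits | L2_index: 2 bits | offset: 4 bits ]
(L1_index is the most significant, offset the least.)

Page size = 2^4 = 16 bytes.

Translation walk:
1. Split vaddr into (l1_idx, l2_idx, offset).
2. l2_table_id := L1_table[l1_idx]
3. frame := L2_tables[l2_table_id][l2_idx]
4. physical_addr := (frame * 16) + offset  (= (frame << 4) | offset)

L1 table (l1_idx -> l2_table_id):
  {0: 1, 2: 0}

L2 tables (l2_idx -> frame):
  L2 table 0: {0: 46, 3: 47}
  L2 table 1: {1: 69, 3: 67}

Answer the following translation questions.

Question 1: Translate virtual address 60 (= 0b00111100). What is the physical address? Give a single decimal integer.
vaddr = 60 = 0b00111100
Split: l1_idx=0, l2_idx=3, offset=12
L1[0] = 1
L2[1][3] = 67
paddr = 67 * 16 + 12 = 1084

Answer: 1084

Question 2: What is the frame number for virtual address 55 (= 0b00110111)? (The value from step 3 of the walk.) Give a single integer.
vaddr = 55: l1_idx=0, l2_idx=3
L1[0] = 1; L2[1][3] = 67

Answer: 67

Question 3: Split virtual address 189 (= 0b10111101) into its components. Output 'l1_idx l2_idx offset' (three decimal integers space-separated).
Answer: 2 3 13

Derivation:
vaddr = 189 = 0b10111101
  top 2 bits -> l1_idx = 2
  next 2 bits -> l2_idx = 3
  bottom 4 bits -> offset = 13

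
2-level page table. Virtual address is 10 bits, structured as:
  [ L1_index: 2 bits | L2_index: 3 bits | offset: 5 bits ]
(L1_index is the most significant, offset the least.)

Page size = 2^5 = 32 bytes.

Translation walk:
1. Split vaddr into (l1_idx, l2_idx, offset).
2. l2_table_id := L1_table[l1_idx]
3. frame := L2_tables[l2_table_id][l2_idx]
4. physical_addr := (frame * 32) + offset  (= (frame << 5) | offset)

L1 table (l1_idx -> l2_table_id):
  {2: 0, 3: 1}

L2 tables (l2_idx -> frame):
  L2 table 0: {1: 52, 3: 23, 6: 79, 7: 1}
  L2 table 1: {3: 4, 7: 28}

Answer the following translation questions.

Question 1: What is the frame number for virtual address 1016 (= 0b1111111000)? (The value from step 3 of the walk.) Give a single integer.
vaddr = 1016: l1_idx=3, l2_idx=7
L1[3] = 1; L2[1][7] = 28

Answer: 28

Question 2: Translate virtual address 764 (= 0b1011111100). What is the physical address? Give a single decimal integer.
vaddr = 764 = 0b1011111100
Split: l1_idx=2, l2_idx=7, offset=28
L1[2] = 0
L2[0][7] = 1
paddr = 1 * 32 + 28 = 60

Answer: 60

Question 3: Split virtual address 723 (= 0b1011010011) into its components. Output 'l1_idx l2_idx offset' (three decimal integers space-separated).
Answer: 2 6 19

Derivation:
vaddr = 723 = 0b1011010011
  top 2 bits -> l1_idx = 2
  next 3 bits -> l2_idx = 6
  bottom 5 bits -> offset = 19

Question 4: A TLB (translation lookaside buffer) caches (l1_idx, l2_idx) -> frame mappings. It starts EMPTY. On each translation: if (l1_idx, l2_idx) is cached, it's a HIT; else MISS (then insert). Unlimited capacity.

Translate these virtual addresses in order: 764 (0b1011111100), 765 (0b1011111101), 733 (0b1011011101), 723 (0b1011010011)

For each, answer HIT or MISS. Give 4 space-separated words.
Answer: MISS HIT MISS HIT

Derivation:
vaddr=764: (2,7) not in TLB -> MISS, insert
vaddr=765: (2,7) in TLB -> HIT
vaddr=733: (2,6) not in TLB -> MISS, insert
vaddr=723: (2,6) in TLB -> HIT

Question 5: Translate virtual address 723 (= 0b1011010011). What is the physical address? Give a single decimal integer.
vaddr = 723 = 0b1011010011
Split: l1_idx=2, l2_idx=6, offset=19
L1[2] = 0
L2[0][6] = 79
paddr = 79 * 32 + 19 = 2547

Answer: 2547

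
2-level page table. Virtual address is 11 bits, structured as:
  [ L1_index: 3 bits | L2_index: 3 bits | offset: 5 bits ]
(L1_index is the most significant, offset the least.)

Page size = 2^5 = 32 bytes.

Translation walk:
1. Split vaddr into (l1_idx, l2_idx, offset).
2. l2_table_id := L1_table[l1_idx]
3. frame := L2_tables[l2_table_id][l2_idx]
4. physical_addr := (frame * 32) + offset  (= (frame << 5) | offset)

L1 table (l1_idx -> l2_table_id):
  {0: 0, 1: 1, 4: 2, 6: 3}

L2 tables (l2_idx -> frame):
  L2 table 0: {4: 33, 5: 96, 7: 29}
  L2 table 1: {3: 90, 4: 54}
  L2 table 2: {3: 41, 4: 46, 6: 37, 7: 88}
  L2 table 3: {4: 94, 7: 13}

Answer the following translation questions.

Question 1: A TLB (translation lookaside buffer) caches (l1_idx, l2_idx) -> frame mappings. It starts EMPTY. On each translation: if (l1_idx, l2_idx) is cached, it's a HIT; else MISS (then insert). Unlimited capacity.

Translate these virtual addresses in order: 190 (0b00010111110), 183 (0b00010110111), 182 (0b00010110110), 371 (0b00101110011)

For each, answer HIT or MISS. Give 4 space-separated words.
vaddr=190: (0,5) not in TLB -> MISS, insert
vaddr=183: (0,5) in TLB -> HIT
vaddr=182: (0,5) in TLB -> HIT
vaddr=371: (1,3) not in TLB -> MISS, insert

Answer: MISS HIT HIT MISS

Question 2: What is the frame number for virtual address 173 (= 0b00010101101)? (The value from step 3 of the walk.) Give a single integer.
Answer: 96

Derivation:
vaddr = 173: l1_idx=0, l2_idx=5
L1[0] = 0; L2[0][5] = 96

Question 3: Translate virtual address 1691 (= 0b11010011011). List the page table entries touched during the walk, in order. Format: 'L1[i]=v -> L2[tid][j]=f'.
Answer: L1[6]=3 -> L2[3][4]=94

Derivation:
vaddr = 1691 = 0b11010011011
Split: l1_idx=6, l2_idx=4, offset=27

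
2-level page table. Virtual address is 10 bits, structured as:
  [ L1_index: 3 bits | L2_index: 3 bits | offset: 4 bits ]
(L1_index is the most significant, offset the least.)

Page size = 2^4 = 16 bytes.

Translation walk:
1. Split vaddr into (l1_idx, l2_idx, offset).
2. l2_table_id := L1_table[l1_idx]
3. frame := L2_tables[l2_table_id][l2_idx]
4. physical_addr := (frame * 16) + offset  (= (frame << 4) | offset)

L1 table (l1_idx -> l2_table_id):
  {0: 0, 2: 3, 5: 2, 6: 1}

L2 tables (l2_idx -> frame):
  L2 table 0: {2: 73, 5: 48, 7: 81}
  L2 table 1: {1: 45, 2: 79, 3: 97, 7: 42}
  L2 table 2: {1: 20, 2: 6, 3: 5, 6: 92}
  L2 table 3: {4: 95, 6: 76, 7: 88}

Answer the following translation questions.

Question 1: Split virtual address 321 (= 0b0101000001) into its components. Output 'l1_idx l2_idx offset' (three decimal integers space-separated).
vaddr = 321 = 0b0101000001
  top 3 bits -> l1_idx = 2
  next 3 bits -> l2_idx = 4
  bottom 4 bits -> offset = 1

Answer: 2 4 1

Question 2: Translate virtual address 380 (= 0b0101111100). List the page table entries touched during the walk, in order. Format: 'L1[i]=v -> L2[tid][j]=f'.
Answer: L1[2]=3 -> L2[3][7]=88

Derivation:
vaddr = 380 = 0b0101111100
Split: l1_idx=2, l2_idx=7, offset=12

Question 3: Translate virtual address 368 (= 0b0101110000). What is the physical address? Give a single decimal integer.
Answer: 1408

Derivation:
vaddr = 368 = 0b0101110000
Split: l1_idx=2, l2_idx=7, offset=0
L1[2] = 3
L2[3][7] = 88
paddr = 88 * 16 + 0 = 1408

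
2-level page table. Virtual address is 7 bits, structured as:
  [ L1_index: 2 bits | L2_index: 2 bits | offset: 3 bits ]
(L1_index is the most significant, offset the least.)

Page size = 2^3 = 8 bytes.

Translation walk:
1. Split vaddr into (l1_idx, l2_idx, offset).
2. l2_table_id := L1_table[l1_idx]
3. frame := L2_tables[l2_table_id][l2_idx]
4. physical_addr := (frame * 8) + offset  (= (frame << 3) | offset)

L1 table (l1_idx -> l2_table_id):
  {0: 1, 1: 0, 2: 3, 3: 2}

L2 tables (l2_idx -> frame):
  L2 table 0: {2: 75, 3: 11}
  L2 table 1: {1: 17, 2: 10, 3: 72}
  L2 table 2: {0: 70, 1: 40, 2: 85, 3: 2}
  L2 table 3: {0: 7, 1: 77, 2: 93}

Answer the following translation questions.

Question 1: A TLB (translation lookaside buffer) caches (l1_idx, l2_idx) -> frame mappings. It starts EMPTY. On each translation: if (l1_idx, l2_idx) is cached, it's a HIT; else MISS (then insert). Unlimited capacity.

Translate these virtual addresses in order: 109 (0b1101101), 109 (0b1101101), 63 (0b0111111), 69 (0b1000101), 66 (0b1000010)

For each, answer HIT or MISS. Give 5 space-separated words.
vaddr=109: (3,1) not in TLB -> MISS, insert
vaddr=109: (3,1) in TLB -> HIT
vaddr=63: (1,3) not in TLB -> MISS, insert
vaddr=69: (2,0) not in TLB -> MISS, insert
vaddr=66: (2,0) in TLB -> HIT

Answer: MISS HIT MISS MISS HIT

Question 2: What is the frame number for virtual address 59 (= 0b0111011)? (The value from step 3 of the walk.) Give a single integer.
vaddr = 59: l1_idx=1, l2_idx=3
L1[1] = 0; L2[0][3] = 11

Answer: 11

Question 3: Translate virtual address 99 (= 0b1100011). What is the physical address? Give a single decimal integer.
Answer: 563

Derivation:
vaddr = 99 = 0b1100011
Split: l1_idx=3, l2_idx=0, offset=3
L1[3] = 2
L2[2][0] = 70
paddr = 70 * 8 + 3 = 563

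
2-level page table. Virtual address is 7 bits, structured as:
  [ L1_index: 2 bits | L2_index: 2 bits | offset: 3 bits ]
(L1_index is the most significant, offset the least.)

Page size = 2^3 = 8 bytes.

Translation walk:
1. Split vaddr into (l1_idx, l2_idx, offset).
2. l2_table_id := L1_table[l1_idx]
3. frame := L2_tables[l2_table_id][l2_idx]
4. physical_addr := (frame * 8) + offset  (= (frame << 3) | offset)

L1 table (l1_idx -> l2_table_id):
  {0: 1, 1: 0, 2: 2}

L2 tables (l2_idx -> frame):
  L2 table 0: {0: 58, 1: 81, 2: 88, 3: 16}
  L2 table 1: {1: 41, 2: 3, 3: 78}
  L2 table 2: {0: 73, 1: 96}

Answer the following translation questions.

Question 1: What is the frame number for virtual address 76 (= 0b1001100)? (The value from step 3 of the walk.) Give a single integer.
vaddr = 76: l1_idx=2, l2_idx=1
L1[2] = 2; L2[2][1] = 96

Answer: 96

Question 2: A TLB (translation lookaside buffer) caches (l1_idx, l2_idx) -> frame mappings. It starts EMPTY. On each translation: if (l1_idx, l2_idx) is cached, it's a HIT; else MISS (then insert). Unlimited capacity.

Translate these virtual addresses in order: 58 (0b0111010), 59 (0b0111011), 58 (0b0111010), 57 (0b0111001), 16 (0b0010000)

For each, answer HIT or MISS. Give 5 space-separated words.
vaddr=58: (1,3) not in TLB -> MISS, insert
vaddr=59: (1,3) in TLB -> HIT
vaddr=58: (1,3) in TLB -> HIT
vaddr=57: (1,3) in TLB -> HIT
vaddr=16: (0,2) not in TLB -> MISS, insert

Answer: MISS HIT HIT HIT MISS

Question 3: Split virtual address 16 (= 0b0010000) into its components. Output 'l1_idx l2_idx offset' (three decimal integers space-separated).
vaddr = 16 = 0b0010000
  top 2 bits -> l1_idx = 0
  next 2 bits -> l2_idx = 2
  bottom 3 bits -> offset = 0

Answer: 0 2 0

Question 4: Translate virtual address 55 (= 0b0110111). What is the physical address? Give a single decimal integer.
Answer: 711

Derivation:
vaddr = 55 = 0b0110111
Split: l1_idx=1, l2_idx=2, offset=7
L1[1] = 0
L2[0][2] = 88
paddr = 88 * 8 + 7 = 711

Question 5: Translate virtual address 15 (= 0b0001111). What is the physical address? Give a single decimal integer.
vaddr = 15 = 0b0001111
Split: l1_idx=0, l2_idx=1, offset=7
L1[0] = 1
L2[1][1] = 41
paddr = 41 * 8 + 7 = 335

Answer: 335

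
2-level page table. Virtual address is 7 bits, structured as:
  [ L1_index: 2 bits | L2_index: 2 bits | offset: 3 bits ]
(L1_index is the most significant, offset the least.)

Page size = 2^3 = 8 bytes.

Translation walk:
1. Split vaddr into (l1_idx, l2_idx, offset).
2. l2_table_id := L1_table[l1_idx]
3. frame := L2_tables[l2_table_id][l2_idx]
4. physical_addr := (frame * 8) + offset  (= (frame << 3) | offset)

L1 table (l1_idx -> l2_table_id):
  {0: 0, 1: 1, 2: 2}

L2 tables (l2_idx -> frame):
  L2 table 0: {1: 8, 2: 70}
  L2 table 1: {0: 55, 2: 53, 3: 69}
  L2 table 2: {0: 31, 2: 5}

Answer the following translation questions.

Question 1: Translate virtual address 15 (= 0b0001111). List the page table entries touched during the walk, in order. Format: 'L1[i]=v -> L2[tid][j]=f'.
vaddr = 15 = 0b0001111
Split: l1_idx=0, l2_idx=1, offset=7

Answer: L1[0]=0 -> L2[0][1]=8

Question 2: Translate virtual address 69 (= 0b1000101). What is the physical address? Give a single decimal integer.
vaddr = 69 = 0b1000101
Split: l1_idx=2, l2_idx=0, offset=5
L1[2] = 2
L2[2][0] = 31
paddr = 31 * 8 + 5 = 253

Answer: 253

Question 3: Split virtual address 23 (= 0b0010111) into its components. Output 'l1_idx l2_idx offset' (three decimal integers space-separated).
vaddr = 23 = 0b0010111
  top 2 bits -> l1_idx = 0
  next 2 bits -> l2_idx = 2
  bottom 3 bits -> offset = 7

Answer: 0 2 7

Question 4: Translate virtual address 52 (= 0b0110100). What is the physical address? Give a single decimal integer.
Answer: 428

Derivation:
vaddr = 52 = 0b0110100
Split: l1_idx=1, l2_idx=2, offset=4
L1[1] = 1
L2[1][2] = 53
paddr = 53 * 8 + 4 = 428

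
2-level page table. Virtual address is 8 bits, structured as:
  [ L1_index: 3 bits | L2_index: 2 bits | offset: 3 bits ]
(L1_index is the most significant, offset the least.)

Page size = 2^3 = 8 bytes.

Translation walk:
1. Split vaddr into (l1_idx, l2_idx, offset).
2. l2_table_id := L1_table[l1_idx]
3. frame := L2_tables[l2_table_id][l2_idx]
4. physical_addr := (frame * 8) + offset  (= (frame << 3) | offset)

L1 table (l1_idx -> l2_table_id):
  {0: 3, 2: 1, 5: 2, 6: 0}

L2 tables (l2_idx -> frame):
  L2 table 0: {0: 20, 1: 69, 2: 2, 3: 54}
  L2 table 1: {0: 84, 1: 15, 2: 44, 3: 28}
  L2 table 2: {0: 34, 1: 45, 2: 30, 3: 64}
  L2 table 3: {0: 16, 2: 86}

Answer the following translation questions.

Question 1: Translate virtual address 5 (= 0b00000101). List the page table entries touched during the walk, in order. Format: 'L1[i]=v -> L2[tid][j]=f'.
Answer: L1[0]=3 -> L2[3][0]=16

Derivation:
vaddr = 5 = 0b00000101
Split: l1_idx=0, l2_idx=0, offset=5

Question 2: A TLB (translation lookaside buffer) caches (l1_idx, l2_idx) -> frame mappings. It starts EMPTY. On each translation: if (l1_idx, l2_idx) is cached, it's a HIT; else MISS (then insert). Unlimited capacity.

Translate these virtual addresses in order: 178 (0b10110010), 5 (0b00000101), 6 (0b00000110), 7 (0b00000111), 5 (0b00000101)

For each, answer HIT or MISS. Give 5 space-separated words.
vaddr=178: (5,2) not in TLB -> MISS, insert
vaddr=5: (0,0) not in TLB -> MISS, insert
vaddr=6: (0,0) in TLB -> HIT
vaddr=7: (0,0) in TLB -> HIT
vaddr=5: (0,0) in TLB -> HIT

Answer: MISS MISS HIT HIT HIT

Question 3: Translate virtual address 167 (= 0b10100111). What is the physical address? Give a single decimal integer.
vaddr = 167 = 0b10100111
Split: l1_idx=5, l2_idx=0, offset=7
L1[5] = 2
L2[2][0] = 34
paddr = 34 * 8 + 7 = 279

Answer: 279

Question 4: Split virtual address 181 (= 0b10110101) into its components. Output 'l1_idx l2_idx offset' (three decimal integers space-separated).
vaddr = 181 = 0b10110101
  top 3 bits -> l1_idx = 5
  next 2 bits -> l2_idx = 2
  bottom 3 bits -> offset = 5

Answer: 5 2 5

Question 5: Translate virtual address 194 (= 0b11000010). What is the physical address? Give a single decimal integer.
Answer: 162

Derivation:
vaddr = 194 = 0b11000010
Split: l1_idx=6, l2_idx=0, offset=2
L1[6] = 0
L2[0][0] = 20
paddr = 20 * 8 + 2 = 162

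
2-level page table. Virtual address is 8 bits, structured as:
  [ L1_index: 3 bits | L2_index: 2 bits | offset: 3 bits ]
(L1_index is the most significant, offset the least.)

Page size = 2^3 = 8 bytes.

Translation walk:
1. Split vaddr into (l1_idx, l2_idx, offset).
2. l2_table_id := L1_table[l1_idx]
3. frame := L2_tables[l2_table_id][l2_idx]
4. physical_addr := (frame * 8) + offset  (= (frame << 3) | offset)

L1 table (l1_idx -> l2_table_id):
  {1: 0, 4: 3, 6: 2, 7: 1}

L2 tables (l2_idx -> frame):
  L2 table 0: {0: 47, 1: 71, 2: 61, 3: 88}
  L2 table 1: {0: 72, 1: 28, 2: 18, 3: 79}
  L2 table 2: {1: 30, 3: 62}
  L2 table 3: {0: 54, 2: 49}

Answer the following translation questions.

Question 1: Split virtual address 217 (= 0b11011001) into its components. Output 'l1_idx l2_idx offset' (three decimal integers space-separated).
vaddr = 217 = 0b11011001
  top 3 bits -> l1_idx = 6
  next 2 bits -> l2_idx = 3
  bottom 3 bits -> offset = 1

Answer: 6 3 1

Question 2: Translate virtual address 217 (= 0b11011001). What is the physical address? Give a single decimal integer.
vaddr = 217 = 0b11011001
Split: l1_idx=6, l2_idx=3, offset=1
L1[6] = 2
L2[2][3] = 62
paddr = 62 * 8 + 1 = 497

Answer: 497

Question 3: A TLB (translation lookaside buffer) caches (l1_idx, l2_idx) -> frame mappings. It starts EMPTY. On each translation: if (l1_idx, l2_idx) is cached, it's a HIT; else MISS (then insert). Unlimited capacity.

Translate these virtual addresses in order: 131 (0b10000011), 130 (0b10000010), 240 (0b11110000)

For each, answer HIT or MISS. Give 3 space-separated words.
vaddr=131: (4,0) not in TLB -> MISS, insert
vaddr=130: (4,0) in TLB -> HIT
vaddr=240: (7,2) not in TLB -> MISS, insert

Answer: MISS HIT MISS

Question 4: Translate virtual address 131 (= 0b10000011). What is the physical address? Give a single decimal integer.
vaddr = 131 = 0b10000011
Split: l1_idx=4, l2_idx=0, offset=3
L1[4] = 3
L2[3][0] = 54
paddr = 54 * 8 + 3 = 435

Answer: 435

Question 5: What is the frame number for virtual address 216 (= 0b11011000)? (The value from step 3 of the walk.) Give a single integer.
vaddr = 216: l1_idx=6, l2_idx=3
L1[6] = 2; L2[2][3] = 62

Answer: 62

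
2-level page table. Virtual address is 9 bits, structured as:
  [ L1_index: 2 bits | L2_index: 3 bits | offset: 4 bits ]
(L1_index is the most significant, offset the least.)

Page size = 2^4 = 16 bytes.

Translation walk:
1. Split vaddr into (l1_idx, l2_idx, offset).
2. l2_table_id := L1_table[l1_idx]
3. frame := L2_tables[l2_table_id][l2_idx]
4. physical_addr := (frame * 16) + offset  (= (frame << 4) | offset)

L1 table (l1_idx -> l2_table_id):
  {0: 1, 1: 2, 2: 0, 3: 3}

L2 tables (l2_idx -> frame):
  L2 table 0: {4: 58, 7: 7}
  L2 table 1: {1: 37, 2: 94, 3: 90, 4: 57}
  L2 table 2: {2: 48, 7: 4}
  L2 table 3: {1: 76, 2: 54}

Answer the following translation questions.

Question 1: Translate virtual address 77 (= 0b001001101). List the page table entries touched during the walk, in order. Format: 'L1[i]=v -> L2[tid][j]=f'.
Answer: L1[0]=1 -> L2[1][4]=57

Derivation:
vaddr = 77 = 0b001001101
Split: l1_idx=0, l2_idx=4, offset=13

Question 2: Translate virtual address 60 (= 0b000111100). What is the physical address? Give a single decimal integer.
vaddr = 60 = 0b000111100
Split: l1_idx=0, l2_idx=3, offset=12
L1[0] = 1
L2[1][3] = 90
paddr = 90 * 16 + 12 = 1452

Answer: 1452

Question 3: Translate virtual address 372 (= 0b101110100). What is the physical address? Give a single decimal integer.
vaddr = 372 = 0b101110100
Split: l1_idx=2, l2_idx=7, offset=4
L1[2] = 0
L2[0][7] = 7
paddr = 7 * 16 + 4 = 116

Answer: 116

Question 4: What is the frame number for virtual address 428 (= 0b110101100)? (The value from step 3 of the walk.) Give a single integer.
Answer: 54

Derivation:
vaddr = 428: l1_idx=3, l2_idx=2
L1[3] = 3; L2[3][2] = 54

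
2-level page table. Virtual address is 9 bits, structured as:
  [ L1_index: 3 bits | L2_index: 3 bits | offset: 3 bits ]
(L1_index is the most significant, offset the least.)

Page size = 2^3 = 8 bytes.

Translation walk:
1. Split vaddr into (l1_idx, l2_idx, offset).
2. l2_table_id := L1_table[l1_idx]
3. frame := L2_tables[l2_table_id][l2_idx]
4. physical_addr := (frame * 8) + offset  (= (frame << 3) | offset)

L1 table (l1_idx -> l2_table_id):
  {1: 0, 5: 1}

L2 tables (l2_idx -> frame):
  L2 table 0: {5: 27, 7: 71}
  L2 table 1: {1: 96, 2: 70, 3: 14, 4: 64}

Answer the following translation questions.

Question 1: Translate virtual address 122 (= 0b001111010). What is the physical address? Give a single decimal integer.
Answer: 570

Derivation:
vaddr = 122 = 0b001111010
Split: l1_idx=1, l2_idx=7, offset=2
L1[1] = 0
L2[0][7] = 71
paddr = 71 * 8 + 2 = 570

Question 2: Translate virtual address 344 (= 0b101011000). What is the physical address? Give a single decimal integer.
vaddr = 344 = 0b101011000
Split: l1_idx=5, l2_idx=3, offset=0
L1[5] = 1
L2[1][3] = 14
paddr = 14 * 8 + 0 = 112

Answer: 112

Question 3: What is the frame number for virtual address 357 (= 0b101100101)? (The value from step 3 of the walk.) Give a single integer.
Answer: 64

Derivation:
vaddr = 357: l1_idx=5, l2_idx=4
L1[5] = 1; L2[1][4] = 64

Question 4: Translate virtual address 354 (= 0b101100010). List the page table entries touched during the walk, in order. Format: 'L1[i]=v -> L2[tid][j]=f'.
Answer: L1[5]=1 -> L2[1][4]=64

Derivation:
vaddr = 354 = 0b101100010
Split: l1_idx=5, l2_idx=4, offset=2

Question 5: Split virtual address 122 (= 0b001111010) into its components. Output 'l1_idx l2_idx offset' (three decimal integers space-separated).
Answer: 1 7 2

Derivation:
vaddr = 122 = 0b001111010
  top 3 bits -> l1_idx = 1
  next 3 bits -> l2_idx = 7
  bottom 3 bits -> offset = 2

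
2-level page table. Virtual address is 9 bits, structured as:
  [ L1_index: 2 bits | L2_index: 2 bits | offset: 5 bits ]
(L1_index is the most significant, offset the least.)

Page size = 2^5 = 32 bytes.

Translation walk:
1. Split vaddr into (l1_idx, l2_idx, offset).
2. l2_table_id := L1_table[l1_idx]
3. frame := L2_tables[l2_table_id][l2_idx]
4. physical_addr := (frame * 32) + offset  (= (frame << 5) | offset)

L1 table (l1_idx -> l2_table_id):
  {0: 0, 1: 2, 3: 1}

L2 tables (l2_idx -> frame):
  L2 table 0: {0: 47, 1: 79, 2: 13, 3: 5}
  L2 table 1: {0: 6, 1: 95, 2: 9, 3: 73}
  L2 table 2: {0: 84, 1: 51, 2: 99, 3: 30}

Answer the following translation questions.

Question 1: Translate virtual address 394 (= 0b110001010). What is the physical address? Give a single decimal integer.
vaddr = 394 = 0b110001010
Split: l1_idx=3, l2_idx=0, offset=10
L1[3] = 1
L2[1][0] = 6
paddr = 6 * 32 + 10 = 202

Answer: 202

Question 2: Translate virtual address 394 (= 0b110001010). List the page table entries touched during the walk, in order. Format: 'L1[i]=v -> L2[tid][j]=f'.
vaddr = 394 = 0b110001010
Split: l1_idx=3, l2_idx=0, offset=10

Answer: L1[3]=1 -> L2[1][0]=6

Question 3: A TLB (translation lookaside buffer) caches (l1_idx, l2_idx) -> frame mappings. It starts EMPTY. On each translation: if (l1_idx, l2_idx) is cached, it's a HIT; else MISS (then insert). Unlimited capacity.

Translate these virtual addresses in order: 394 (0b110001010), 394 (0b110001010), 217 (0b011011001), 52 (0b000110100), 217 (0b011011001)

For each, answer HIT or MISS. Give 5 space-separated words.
Answer: MISS HIT MISS MISS HIT

Derivation:
vaddr=394: (3,0) not in TLB -> MISS, insert
vaddr=394: (3,0) in TLB -> HIT
vaddr=217: (1,2) not in TLB -> MISS, insert
vaddr=52: (0,1) not in TLB -> MISS, insert
vaddr=217: (1,2) in TLB -> HIT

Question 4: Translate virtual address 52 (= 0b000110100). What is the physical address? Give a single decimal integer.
vaddr = 52 = 0b000110100
Split: l1_idx=0, l2_idx=1, offset=20
L1[0] = 0
L2[0][1] = 79
paddr = 79 * 32 + 20 = 2548

Answer: 2548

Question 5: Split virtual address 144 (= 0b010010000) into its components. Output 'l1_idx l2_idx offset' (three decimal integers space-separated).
vaddr = 144 = 0b010010000
  top 2 bits -> l1_idx = 1
  next 2 bits -> l2_idx = 0
  bottom 5 bits -> offset = 16

Answer: 1 0 16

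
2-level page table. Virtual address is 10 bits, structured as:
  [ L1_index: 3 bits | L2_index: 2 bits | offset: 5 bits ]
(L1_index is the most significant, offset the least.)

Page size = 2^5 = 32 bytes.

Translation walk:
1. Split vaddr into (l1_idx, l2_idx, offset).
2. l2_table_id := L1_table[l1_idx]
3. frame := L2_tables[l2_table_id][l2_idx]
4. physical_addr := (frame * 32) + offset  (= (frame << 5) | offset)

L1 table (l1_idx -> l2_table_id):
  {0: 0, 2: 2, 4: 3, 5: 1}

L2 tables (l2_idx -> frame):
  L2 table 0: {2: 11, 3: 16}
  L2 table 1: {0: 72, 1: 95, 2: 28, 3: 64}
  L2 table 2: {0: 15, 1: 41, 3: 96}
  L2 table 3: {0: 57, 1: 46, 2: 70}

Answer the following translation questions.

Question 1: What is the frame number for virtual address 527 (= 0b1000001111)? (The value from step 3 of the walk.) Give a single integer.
Answer: 57

Derivation:
vaddr = 527: l1_idx=4, l2_idx=0
L1[4] = 3; L2[3][0] = 57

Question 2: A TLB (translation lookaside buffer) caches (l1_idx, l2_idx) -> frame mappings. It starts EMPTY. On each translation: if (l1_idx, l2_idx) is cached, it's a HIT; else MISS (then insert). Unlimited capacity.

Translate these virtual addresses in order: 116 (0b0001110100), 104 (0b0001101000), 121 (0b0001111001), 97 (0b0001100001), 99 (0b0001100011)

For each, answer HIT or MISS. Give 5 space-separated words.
vaddr=116: (0,3) not in TLB -> MISS, insert
vaddr=104: (0,3) in TLB -> HIT
vaddr=121: (0,3) in TLB -> HIT
vaddr=97: (0,3) in TLB -> HIT
vaddr=99: (0,3) in TLB -> HIT

Answer: MISS HIT HIT HIT HIT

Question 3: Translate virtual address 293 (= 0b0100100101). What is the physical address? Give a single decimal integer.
Answer: 1317

Derivation:
vaddr = 293 = 0b0100100101
Split: l1_idx=2, l2_idx=1, offset=5
L1[2] = 2
L2[2][1] = 41
paddr = 41 * 32 + 5 = 1317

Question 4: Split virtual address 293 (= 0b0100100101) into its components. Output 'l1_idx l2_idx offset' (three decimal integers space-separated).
Answer: 2 1 5

Derivation:
vaddr = 293 = 0b0100100101
  top 3 bits -> l1_idx = 2
  next 2 bits -> l2_idx = 1
  bottom 5 bits -> offset = 5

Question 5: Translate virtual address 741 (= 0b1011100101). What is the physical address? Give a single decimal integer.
vaddr = 741 = 0b1011100101
Split: l1_idx=5, l2_idx=3, offset=5
L1[5] = 1
L2[1][3] = 64
paddr = 64 * 32 + 5 = 2053

Answer: 2053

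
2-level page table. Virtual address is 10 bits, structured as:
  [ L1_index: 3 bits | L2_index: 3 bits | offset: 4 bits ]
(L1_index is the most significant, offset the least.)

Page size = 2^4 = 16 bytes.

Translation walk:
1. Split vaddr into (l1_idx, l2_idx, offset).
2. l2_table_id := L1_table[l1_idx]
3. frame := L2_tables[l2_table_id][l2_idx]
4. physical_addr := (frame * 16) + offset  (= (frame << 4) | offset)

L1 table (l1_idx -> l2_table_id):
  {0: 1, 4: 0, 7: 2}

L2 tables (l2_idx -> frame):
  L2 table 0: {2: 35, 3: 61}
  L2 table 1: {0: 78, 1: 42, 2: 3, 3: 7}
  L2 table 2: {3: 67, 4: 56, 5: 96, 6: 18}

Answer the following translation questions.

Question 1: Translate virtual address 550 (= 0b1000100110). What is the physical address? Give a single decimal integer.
vaddr = 550 = 0b1000100110
Split: l1_idx=4, l2_idx=2, offset=6
L1[4] = 0
L2[0][2] = 35
paddr = 35 * 16 + 6 = 566

Answer: 566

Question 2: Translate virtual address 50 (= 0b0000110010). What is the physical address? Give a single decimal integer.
vaddr = 50 = 0b0000110010
Split: l1_idx=0, l2_idx=3, offset=2
L1[0] = 1
L2[1][3] = 7
paddr = 7 * 16 + 2 = 114

Answer: 114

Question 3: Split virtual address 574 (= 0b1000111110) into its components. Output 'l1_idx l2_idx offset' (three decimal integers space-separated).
Answer: 4 3 14

Derivation:
vaddr = 574 = 0b1000111110
  top 3 bits -> l1_idx = 4
  next 3 bits -> l2_idx = 3
  bottom 4 bits -> offset = 14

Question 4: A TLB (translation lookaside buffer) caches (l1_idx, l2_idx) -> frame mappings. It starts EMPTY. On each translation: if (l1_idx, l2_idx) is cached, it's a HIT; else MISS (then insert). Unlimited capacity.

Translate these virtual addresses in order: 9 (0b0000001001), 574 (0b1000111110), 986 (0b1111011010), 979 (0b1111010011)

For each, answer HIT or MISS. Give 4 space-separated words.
vaddr=9: (0,0) not in TLB -> MISS, insert
vaddr=574: (4,3) not in TLB -> MISS, insert
vaddr=986: (7,5) not in TLB -> MISS, insert
vaddr=979: (7,5) in TLB -> HIT

Answer: MISS MISS MISS HIT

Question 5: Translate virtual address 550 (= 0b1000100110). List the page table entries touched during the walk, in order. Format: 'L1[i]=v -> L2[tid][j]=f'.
vaddr = 550 = 0b1000100110
Split: l1_idx=4, l2_idx=2, offset=6

Answer: L1[4]=0 -> L2[0][2]=35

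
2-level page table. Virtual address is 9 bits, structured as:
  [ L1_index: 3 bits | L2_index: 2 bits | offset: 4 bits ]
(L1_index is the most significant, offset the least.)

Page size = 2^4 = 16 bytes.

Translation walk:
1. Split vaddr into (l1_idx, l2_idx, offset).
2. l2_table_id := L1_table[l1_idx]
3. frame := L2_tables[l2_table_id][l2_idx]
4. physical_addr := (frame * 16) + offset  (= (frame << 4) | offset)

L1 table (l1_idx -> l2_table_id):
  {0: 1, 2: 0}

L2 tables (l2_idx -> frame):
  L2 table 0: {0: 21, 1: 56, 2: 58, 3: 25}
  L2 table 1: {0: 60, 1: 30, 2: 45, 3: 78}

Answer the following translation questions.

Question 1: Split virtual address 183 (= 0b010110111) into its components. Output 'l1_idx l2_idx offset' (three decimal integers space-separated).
Answer: 2 3 7

Derivation:
vaddr = 183 = 0b010110111
  top 3 bits -> l1_idx = 2
  next 2 bits -> l2_idx = 3
  bottom 4 bits -> offset = 7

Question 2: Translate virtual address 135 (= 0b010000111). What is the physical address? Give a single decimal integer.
Answer: 343

Derivation:
vaddr = 135 = 0b010000111
Split: l1_idx=2, l2_idx=0, offset=7
L1[2] = 0
L2[0][0] = 21
paddr = 21 * 16 + 7 = 343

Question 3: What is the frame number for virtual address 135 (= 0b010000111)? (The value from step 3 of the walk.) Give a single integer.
vaddr = 135: l1_idx=2, l2_idx=0
L1[2] = 0; L2[0][0] = 21

Answer: 21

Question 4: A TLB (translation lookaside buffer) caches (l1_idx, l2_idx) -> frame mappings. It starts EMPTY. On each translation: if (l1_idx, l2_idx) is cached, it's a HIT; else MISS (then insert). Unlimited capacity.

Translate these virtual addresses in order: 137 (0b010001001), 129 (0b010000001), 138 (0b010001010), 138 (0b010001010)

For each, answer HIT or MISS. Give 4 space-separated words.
vaddr=137: (2,0) not in TLB -> MISS, insert
vaddr=129: (2,0) in TLB -> HIT
vaddr=138: (2,0) in TLB -> HIT
vaddr=138: (2,0) in TLB -> HIT

Answer: MISS HIT HIT HIT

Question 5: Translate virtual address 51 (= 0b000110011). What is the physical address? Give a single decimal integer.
Answer: 1251

Derivation:
vaddr = 51 = 0b000110011
Split: l1_idx=0, l2_idx=3, offset=3
L1[0] = 1
L2[1][3] = 78
paddr = 78 * 16 + 3 = 1251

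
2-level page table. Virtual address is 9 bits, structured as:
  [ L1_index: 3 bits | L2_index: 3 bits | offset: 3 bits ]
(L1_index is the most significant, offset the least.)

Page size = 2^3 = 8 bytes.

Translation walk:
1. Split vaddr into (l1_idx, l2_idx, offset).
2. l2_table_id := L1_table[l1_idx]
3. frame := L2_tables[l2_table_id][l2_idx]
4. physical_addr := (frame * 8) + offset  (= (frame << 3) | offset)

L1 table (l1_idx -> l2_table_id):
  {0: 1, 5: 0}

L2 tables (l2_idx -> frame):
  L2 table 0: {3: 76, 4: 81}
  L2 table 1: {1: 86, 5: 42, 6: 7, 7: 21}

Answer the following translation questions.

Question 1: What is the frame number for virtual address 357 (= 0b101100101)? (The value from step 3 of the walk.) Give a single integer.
Answer: 81

Derivation:
vaddr = 357: l1_idx=5, l2_idx=4
L1[5] = 0; L2[0][4] = 81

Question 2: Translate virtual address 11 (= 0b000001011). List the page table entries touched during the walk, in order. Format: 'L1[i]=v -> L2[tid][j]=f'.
vaddr = 11 = 0b000001011
Split: l1_idx=0, l2_idx=1, offset=3

Answer: L1[0]=1 -> L2[1][1]=86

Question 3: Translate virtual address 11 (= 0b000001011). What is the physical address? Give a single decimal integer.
vaddr = 11 = 0b000001011
Split: l1_idx=0, l2_idx=1, offset=3
L1[0] = 1
L2[1][1] = 86
paddr = 86 * 8 + 3 = 691

Answer: 691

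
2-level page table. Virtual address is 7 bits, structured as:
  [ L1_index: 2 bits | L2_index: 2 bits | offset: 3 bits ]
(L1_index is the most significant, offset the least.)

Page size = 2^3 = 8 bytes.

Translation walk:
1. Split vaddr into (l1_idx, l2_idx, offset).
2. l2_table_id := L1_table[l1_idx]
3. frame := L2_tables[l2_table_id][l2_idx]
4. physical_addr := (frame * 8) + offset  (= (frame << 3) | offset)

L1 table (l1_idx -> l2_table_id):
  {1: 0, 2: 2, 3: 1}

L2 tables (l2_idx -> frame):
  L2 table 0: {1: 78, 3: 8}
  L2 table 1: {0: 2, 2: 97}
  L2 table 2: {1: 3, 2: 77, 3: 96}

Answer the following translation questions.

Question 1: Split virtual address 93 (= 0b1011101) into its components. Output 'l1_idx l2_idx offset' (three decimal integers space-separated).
Answer: 2 3 5

Derivation:
vaddr = 93 = 0b1011101
  top 2 bits -> l1_idx = 2
  next 2 bits -> l2_idx = 3
  bottom 3 bits -> offset = 5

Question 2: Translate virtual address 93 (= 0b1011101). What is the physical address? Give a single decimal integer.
vaddr = 93 = 0b1011101
Split: l1_idx=2, l2_idx=3, offset=5
L1[2] = 2
L2[2][3] = 96
paddr = 96 * 8 + 5 = 773

Answer: 773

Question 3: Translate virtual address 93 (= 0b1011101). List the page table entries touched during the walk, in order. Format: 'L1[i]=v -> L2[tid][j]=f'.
Answer: L1[2]=2 -> L2[2][3]=96

Derivation:
vaddr = 93 = 0b1011101
Split: l1_idx=2, l2_idx=3, offset=5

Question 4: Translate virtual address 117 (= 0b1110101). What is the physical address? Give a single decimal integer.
Answer: 781

Derivation:
vaddr = 117 = 0b1110101
Split: l1_idx=3, l2_idx=2, offset=5
L1[3] = 1
L2[1][2] = 97
paddr = 97 * 8 + 5 = 781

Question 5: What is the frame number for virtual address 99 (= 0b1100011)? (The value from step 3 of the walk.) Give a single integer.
vaddr = 99: l1_idx=3, l2_idx=0
L1[3] = 1; L2[1][0] = 2

Answer: 2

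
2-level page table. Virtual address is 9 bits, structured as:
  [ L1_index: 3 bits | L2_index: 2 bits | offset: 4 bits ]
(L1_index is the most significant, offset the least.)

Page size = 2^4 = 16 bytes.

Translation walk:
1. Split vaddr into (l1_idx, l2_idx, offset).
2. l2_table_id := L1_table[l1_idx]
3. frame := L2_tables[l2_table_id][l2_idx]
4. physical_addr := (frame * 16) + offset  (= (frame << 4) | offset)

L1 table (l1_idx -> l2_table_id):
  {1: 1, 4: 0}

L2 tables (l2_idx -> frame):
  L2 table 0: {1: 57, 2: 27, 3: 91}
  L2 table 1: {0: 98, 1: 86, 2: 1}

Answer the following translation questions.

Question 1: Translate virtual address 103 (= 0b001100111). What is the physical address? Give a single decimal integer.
Answer: 23

Derivation:
vaddr = 103 = 0b001100111
Split: l1_idx=1, l2_idx=2, offset=7
L1[1] = 1
L2[1][2] = 1
paddr = 1 * 16 + 7 = 23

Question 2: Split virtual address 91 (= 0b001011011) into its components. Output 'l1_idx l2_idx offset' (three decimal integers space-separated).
Answer: 1 1 11

Derivation:
vaddr = 91 = 0b001011011
  top 3 bits -> l1_idx = 1
  next 2 bits -> l2_idx = 1
  bottom 4 bits -> offset = 11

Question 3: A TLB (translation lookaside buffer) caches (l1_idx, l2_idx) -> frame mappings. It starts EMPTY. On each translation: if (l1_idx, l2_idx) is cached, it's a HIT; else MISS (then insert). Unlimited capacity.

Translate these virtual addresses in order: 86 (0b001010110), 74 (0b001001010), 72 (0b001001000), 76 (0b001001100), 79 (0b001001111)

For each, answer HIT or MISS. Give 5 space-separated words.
Answer: MISS MISS HIT HIT HIT

Derivation:
vaddr=86: (1,1) not in TLB -> MISS, insert
vaddr=74: (1,0) not in TLB -> MISS, insert
vaddr=72: (1,0) in TLB -> HIT
vaddr=76: (1,0) in TLB -> HIT
vaddr=79: (1,0) in TLB -> HIT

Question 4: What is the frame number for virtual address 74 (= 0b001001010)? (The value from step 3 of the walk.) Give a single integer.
vaddr = 74: l1_idx=1, l2_idx=0
L1[1] = 1; L2[1][0] = 98

Answer: 98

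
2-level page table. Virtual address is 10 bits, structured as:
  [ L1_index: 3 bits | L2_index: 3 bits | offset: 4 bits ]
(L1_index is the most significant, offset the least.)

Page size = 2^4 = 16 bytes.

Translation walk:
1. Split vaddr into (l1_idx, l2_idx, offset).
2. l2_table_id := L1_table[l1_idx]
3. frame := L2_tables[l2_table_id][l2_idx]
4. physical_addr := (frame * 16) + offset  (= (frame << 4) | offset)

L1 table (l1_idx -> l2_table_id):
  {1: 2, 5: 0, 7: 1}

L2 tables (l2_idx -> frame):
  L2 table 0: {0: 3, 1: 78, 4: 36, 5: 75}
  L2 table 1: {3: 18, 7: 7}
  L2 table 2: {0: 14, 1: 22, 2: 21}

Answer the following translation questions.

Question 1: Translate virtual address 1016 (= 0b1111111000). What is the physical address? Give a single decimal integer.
Answer: 120

Derivation:
vaddr = 1016 = 0b1111111000
Split: l1_idx=7, l2_idx=7, offset=8
L1[7] = 1
L2[1][7] = 7
paddr = 7 * 16 + 8 = 120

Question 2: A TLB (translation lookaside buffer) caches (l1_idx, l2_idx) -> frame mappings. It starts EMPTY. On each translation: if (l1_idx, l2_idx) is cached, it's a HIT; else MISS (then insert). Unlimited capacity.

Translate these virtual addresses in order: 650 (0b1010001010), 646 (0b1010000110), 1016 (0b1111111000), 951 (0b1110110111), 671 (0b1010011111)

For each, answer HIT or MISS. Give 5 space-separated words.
vaddr=650: (5,0) not in TLB -> MISS, insert
vaddr=646: (5,0) in TLB -> HIT
vaddr=1016: (7,7) not in TLB -> MISS, insert
vaddr=951: (7,3) not in TLB -> MISS, insert
vaddr=671: (5,1) not in TLB -> MISS, insert

Answer: MISS HIT MISS MISS MISS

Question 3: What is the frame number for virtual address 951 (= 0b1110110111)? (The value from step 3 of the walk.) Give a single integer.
Answer: 18

Derivation:
vaddr = 951: l1_idx=7, l2_idx=3
L1[7] = 1; L2[1][3] = 18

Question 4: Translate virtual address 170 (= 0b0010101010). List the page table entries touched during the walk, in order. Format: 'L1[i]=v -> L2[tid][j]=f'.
vaddr = 170 = 0b0010101010
Split: l1_idx=1, l2_idx=2, offset=10

Answer: L1[1]=2 -> L2[2][2]=21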